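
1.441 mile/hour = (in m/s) 1 mile/hour = 0.44704 m/s, so 1.441 mile/hour = 1.441 * 0.44704 = 0.64418464 m/s. Result: 0.64418464 m/s ≈ 0.6442 m/s (4 s.f.). Final answer: 0.6442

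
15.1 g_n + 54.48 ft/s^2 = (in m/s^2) 1 g_n = 9.80665 m/s^2, so 15.1 g_n = 15.1 * 9.80665 = 148.08041 m/s^2. 1 ft/s^2 = 0.3048 m/s^2, so 54.48 ft/s^2 = 54.48 * 0.3048 = 16.605504 m/s^2. Sum: 148.08041 + 16.605504 = 164.68592 m/s^2. Result: 164.68592 m/s^2 ≈ 164.7 m/s^2 (4 s.f.). Final answer: 164.7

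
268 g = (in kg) 0.268. Check: 1 g = 0.001 kg, so 268 g = 268 * 0.001 = 0.268 kg. Result: 0.268 kg.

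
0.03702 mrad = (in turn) 1 mrad = 0.001 rad, so 0.03702 mrad = 0.03702 * 0.001 = 3.702e-05 rad. 1 turn = 6.2831853 rad, so 3.702e-05 rad = 3.702e-05 / 6.2831853 = 5.891916e-06 turn ≈ 5.892e-06 turn (4 s.f.). Final answer: 5.892e-06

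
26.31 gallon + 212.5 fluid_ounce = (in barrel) 0.666. Check: 1 gallon = 0.0037854118 m^3, so 26.31 gallon = 26.31 * 0.0037854118 = 0.099594184 m^3. 1 fluid_ounce = 2.957353e-05 m^3, so 212.5 fluid_ounce = 212.5 * 2.957353e-05 = 0.006284375 m^3. Sum: 0.099594184 + 0.006284375 = 0.10587856 m^3. 1 barrel = 0.15898729 m^3, so 0.10587856 m^3 = 0.10587856 / 0.15898729 = 0.6659561 barrel ≈ 0.666 barrel (4 s.f.).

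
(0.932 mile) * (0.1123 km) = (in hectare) 1 mile = 1609.344 m, so 0.932 mile = 0.932 * 1609.344 = 1499.9086 m. 1 km = 1000 m, so 0.1123 km = 0.1123 * 1000 = 112.3 m. Combine: 1499.9086 m * 112.3 m = 168439.74 m^2. 1 hectare = 10000 m^2, so 168439.74 m^2 = 168439.74 / 10000 = 16.843974 hectare ≈ 16.84 hectare (4 s.f.). Final answer: 16.84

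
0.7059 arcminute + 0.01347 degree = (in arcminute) 1 arcminute = 0.00029088821 rad, so 0.7059 arcminute = 0.7059 * 0.00029088821 = 0.00020533799 rad. 1 degree = 0.017453293 rad, so 0.01347 degree = 0.01347 * 0.017453293 = 0.00023509585 rad. Sum: 0.00020533799 + 0.00023509585 = 0.00044043384 rad. 1 arcminute = 0.00029088821 rad, so 0.00044043384 rad = 0.00044043384 / 0.00029088821 = 1.5141 arcminute ≈ 1.514 arcminute (4 s.f.). Final answer: 1.514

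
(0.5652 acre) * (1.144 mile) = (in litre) 1 acre = 4046.8564 m^2, so 0.5652 acre = 0.5652 * 4046.8564 = 2287.2832 m^2. 1 mile = 1609.344 m, so 1.144 mile = 1.144 * 1609.344 = 1841.0895 m. Combine: 2287.2832 m^2 * 1841.0895 m = 4211093.3 m^3. 1 litre = 0.001 m^3, so 4211093.3 m^3 = 4211093.3 / 0.001 = 4.2110933e+09 litre ≈ 4.211e+09 litre (4 s.f.). Final answer: 4.211e+09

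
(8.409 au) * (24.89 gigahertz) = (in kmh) 1 au = 1.4959787e+11 m, so 8.409 au = 8.409 * 1.4959787e+11 = 1.2579685e+12 m. 1 gigahertz = 1e+09 Hz, so 24.89 gigahertz = 24.89 * 1e+09 = 2.489e+10 Hz. Combine: 1.2579685e+12 m * 2.489e+10 Hz = 3.1310836e+22 m/s. 1 kmh = 0.27777778 m/s, so 3.1310836e+22 m/s = 3.1310836e+22 / 0.27777778 = 1.1271901e+23 kmh ≈ 1.127e+23 kmh (4 s.f.). Final answer: 1.127e+23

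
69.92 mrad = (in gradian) 1 mrad = 0.001 rad, so 69.92 mrad = 69.92 * 0.001 = 0.06992 rad. 1 gradian = 0.015707963 rad, so 0.06992 rad = 0.06992 / 0.015707963 = 4.4512454 gradian ≈ 4.451 gradian (4 s.f.). Final answer: 4.451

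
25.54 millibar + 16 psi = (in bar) 1.129. Check: 1 millibar = 100 Pa, so 25.54 millibar = 25.54 * 100 = 2554 Pa. 1 psi = 6894.7573 Pa, so 16 psi = 16 * 6894.7573 = 110316.12 Pa. Sum: 2554 + 110316.12 = 112870.12 Pa. 1 bar = 100000 Pa, so 112870.12 Pa = 112870.12 / 100000 = 1.1287012 bar ≈ 1.129 bar (4 s.f.).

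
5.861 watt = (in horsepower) 0.00786. Check: 5.861 watt = 5.861 W. 1 horsepower = 745.69987 W, so 5.861 W = 5.861 / 745.69987 = 0.0078597305 horsepower ≈ 0.00786 horsepower (4 s.f.).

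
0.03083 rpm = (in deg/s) 0.185. Check: 1 rpm = 0.10471976 rad/s, so 0.03083 rpm = 0.03083 * 0.10471976 = 0.0032285101 rad/s. 1 deg/s = 0.017453293 rad/s, so 0.0032285101 rad/s = 0.0032285101 / 0.017453293 = 0.18498 deg/s ≈ 0.185 deg/s (4 s.f.).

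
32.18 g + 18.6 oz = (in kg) 1 g = 0.001 kg, so 32.18 g = 32.18 * 0.001 = 0.03218 kg. 1 oz = 0.028349523 kg, so 18.6 oz = 18.6 * 0.028349523 = 0.52730113 kg. Sum: 0.03218 + 0.52730113 = 0.55948113 kg. Result: 0.55948113 kg ≈ 0.5595 kg (4 s.f.). Final answer: 0.5595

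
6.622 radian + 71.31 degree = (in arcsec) 1.623e+06. Check: 6.622 radian = 6.622 rad. 1 degree = 0.017453293 rad, so 71.31 degree = 71.31 * 0.017453293 = 1.2445943 rad. Sum: 6.622 + 1.2445943 = 7.8665943 rad. 1 arcsec = 4.8481368e-06 rad, so 7.8665943 rad = 7.8665943 / 4.8481368e-06 = 1622601.5 arcsec ≈ 1.623e+06 arcsec (4 s.f.).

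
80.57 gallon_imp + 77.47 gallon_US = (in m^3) 0.6595. Check: 1 gallon_imp = 0.00454609 m^3, so 80.57 gallon_imp = 80.57 * 0.00454609 = 0.36627847 m^3. 1 gallon_US = 0.0037854118 m^3, so 77.47 gallon_US = 77.47 * 0.0037854118 = 0.29325585 m^3. Sum: 0.36627847 + 0.29325585 = 0.65953432 m^3. Result: 0.65953432 m^3 ≈ 0.6595 m^3 (4 s.f.).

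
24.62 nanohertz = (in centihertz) 1 nanohertz = 1e-09 Hz, so 24.62 nanohertz = 24.62 * 1e-09 = 2.462e-08 Hz. 1 centihertz = 0.01 Hz, so 2.462e-08 Hz = 2.462e-08 / 0.01 = 2.462e-06 centihertz. Final answer: 2.462e-06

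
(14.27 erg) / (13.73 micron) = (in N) 1 erg = 1e-07 J, so 14.27 erg = 14.27 * 1e-07 = 1.427e-06 J. 1 micron = 1e-06 m, so 13.73 micron = 13.73 * 1e-06 = 1.373e-05 m. Combine: 1.427e-06 J / 1.373e-05 m = 0.10393299 N. Result: 0.10393299 N ≈ 0.1039 N (4 s.f.). Final answer: 0.1039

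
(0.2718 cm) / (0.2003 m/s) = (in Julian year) 1 cm = 0.01 m, so 0.2718 cm = 0.2718 * 0.01 = 0.002718 m. 0.2003 m/s is already in m/s. Combine: 0.002718 m / 0.2003 m/s = 0.013569646 s. 1 Julian year = 31557600 s, so 0.013569646 s = 0.013569646 / 31557600 = 4.2999612e-10 Julian year ≈ 4.3e-10 Julian year (4 s.f.). Final answer: 4.3e-10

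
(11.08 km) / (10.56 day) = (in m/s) 1 km = 1000 m, so 11.08 km = 11.08 * 1000 = 11080 m. 1 day = 86400 s, so 10.56 day = 10.56 * 86400 = 912384 s. Combine: 11080 m / 912384 s = 0.01214401 m/s. Result: 0.01214401 m/s ≈ 0.01214 m/s (4 s.f.). Final answer: 0.01214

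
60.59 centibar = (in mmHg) 1 centibar = 1000 Pa, so 60.59 centibar = 60.59 * 1000 = 60590 Pa. 1 mmHg = 133.32237 Pa, so 60590 Pa = 60590 / 133.32237 = 454.46237 mmHg ≈ 454.5 mmHg (4 s.f.). Final answer: 454.5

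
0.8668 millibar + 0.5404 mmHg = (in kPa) 1 millibar = 100 Pa, so 0.8668 millibar = 0.8668 * 100 = 86.68 Pa. 1 mmHg = 133.32237 Pa, so 0.5404 mmHg = 0.5404 * 133.32237 = 72.047408 Pa. Sum: 86.68 + 72.047408 = 158.72741 Pa. 1 kPa = 1000 Pa, so 158.72741 Pa = 158.72741 / 1000 = 0.15872741 kPa ≈ 0.1587 kPa (4 s.f.). Final answer: 0.1587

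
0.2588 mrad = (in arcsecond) 53.38. Check: 1 mrad = 0.001 rad, so 0.2588 mrad = 0.2588 * 0.001 = 0.0002588 rad. 1 arcsecond = 4.8481368e-06 rad, so 0.0002588 rad = 0.0002588 / 4.8481368e-06 = 53.381332 arcsecond ≈ 53.38 arcsecond (4 s.f.).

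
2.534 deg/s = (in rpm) 1 deg/s = 0.017453293 rad/s, so 2.534 deg/s = 2.534 * 0.017453293 = 0.044226643 rad/s. 1 rpm = 0.10471976 rad/s, so 0.044226643 rad/s = 0.044226643 / 0.10471976 = 0.42233333 rpm ≈ 0.4223 rpm (4 s.f.). Final answer: 0.4223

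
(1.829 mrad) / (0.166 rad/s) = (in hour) 3.061e-06. Check: 1 mrad = 0.001 rad, so 1.829 mrad = 1.829 * 0.001 = 0.001829 rad. 0.166 rad/s is already in rad/s. Combine: 0.001829 rad / 0.166 rad/s = 0.011018072 s. 1 hour = 3600 s, so 0.011018072 s = 0.011018072 / 3600 = 3.0605756e-06 hour ≈ 3.061e-06 hour (4 s.f.).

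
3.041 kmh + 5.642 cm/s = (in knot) 1.752. Check: 1 kmh = 0.27777778 m/s, so 3.041 kmh = 3.041 * 0.27777778 = 0.84472222 m/s. 1 cm/s = 0.01 m/s, so 5.642 cm/s = 5.642 * 0.01 = 0.05642 m/s. Sum: 0.84472222 + 0.05642 = 0.90114222 m/s. 1 knot = 0.51444444 m/s, so 0.90114222 m/s = 0.90114222 / 0.51444444 = 1.7516803 knot ≈ 1.752 knot (4 s.f.).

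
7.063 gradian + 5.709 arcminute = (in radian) 1 gradian = 0.015707963 rad, so 7.063 gradian = 7.063 * 0.015707963 = 0.11094534 rad. 1 arcminute = 0.00029088821 rad, so 5.709 arcminute = 5.709 * 0.00029088821 = 0.0016606808 rad. Sum: 0.11094534 + 0.0016606808 = 0.11260603 rad. 0.11260603 rad = 0.11260603 radian ≈ 0.1126 radian (4 s.f.). Final answer: 0.1126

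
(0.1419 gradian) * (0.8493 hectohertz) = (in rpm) 1.808. Check: 1 gradian = 0.015707963 rad, so 0.1419 gradian = 0.1419 * 0.015707963 = 0.00222896 rad. 1 hectohertz = 100 Hz, so 0.8493 hectohertz = 0.8493 * 100 = 84.93 Hz. Combine: 0.00222896 rad * 84.93 Hz = 0.18930557 rad/s. 1 rpm = 0.10471976 rad/s, so 0.18930557 rad/s = 0.18930557 / 0.10471976 = 1.8077351 rpm ≈ 1.808 rpm (4 s.f.).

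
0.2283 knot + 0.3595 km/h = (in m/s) 0.2173. Check: 1 knot = 0.51444444 m/s, so 0.2283 knot = 0.2283 * 0.51444444 = 0.11744767 m/s. 1 km/h = 0.27777778 m/s, so 0.3595 km/h = 0.3595 * 0.27777778 = 0.099861111 m/s. Sum: 0.11744767 + 0.099861111 = 0.21730878 m/s. Result: 0.21730878 m/s ≈ 0.2173 m/s (4 s.f.).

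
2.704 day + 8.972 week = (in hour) 1572. Check: 1 day = 86400 s, so 2.704 day = 2.704 * 86400 = 233625.6 s. 1 week = 604800 s, so 8.972 week = 8.972 * 604800 = 5426265.6 s. Sum: 233625.6 + 5426265.6 = 5659891.2 s. 1 hour = 3600 s, so 5659891.2 s = 5659891.2 / 3600 = 1572.192 hour ≈ 1572 hour (4 s.f.).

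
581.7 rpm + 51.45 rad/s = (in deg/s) 6438. Check: 1 rpm = 0.10471976 rad/s, so 581.7 rpm = 581.7 * 0.10471976 = 60.915482 rad/s. 51.45 rad/s is already in rad/s. Sum: 60.915482 + 51.45 = 112.36548 rad/s. 1 deg/s = 0.017453293 rad/s, so 112.36548 rad/s = 112.36548 / 0.017453293 = 6438.0679 deg/s ≈ 6438 deg/s (4 s.f.).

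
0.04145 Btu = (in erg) 1 Btu = 1055.0559 J, so 0.04145 Btu = 0.04145 * 1055.0559 = 43.732065 J. 1 erg = 1e-07 J, so 43.732065 J = 43.732065 / 1e-07 = 4.3732065e+08 erg ≈ 4.373e+08 erg (4 s.f.). Final answer: 4.373e+08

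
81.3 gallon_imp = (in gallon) 97.64. Check: 1 gallon_imp = 0.00454609 m^3, so 81.3 gallon_imp = 81.3 * 0.00454609 = 0.36959712 m^3. 1 gallon = 0.0037854118 m^3, so 0.36959712 m^3 = 0.36959712 / 0.0037854118 = 97.637229 gallon ≈ 97.64 gallon (4 s.f.).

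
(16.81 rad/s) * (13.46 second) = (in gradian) 16.81 rad/s is already in rad/s. 13.46 second = 13.46 s. Combine: 16.81 rad/s * 13.46 s = 226.2626 rad. 1 gradian = 0.015707963 rad, so 226.2626 rad = 226.2626 / 0.015707963 = 14404.324 gradian ≈ 1.44e+04 gradian (4 s.f.). Final answer: 1.44e+04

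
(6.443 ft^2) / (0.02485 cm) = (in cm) 2.409e+05. Check: 1 ft^2 = 0.09290304 m^2, so 6.443 ft^2 = 6.443 * 0.09290304 = 0.59857429 m^2. 1 cm = 0.01 m, so 0.02485 cm = 0.02485 * 0.01 = 0.0002485 m. Combine: 0.59857429 m^2 / 0.0002485 m = 2408.7496 m. 1 cm = 0.01 m, so 2408.7496 m = 2408.7496 / 0.01 = 240874.96 cm ≈ 2.409e+05 cm (4 s.f.).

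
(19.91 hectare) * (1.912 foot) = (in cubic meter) 1 hectare = 10000 m^2, so 19.91 hectare = 19.91 * 10000 = 199100 m^2. 1 foot = 0.3048 m, so 1.912 foot = 1.912 * 0.3048 = 0.5827776 m. Combine: 199100 m^2 * 0.5827776 m = 116031.02 m^3. 116031.02 m^3 = 116031.02 cubic meter ≈ 1.16e+05 cubic meter (4 s.f.). Final answer: 1.16e+05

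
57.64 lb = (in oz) 922.2. Check: 1 lb = 0.45359237 kg, so 57.64 lb = 57.64 * 0.45359237 = 26.145064 kg. 1 oz = 0.028349523 kg, so 26.145064 kg = 26.145064 / 0.028349523 = 922.24 oz ≈ 922.2 oz (4 s.f.).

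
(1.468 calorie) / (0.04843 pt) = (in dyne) 3.595e+10. Check: 1 calorie = 4.184 J, so 1.468 calorie = 1.468 * 4.184 = 6.142112 J. 1 pt = 0.00035277778 m, so 0.04843 pt = 0.04843 * 0.00035277778 = 1.7085028e-05 m. Combine: 6.142112 J / 1.7085028e-05 m = 359502.61 N. 1 dyne = 1e-05 N, so 359502.61 N = 359502.61 / 1e-05 = 3.5950261e+10 dyne ≈ 3.595e+10 dyne (4 s.f.).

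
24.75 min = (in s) 1 min = 60 s, so 24.75 min = 24.75 * 60 = 1485 s. Result: 1485 s. Final answer: 1485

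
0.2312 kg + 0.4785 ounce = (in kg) 0.2448. Check: 0.2312 kg is already in kg. 1 ounce = 0.028349523 kg, so 0.4785 ounce = 0.4785 * 0.028349523 = 0.013565247 kg. Sum: 0.2312 + 0.013565247 = 0.24476525 kg. Result: 0.24476525 kg ≈ 0.2448 kg (4 s.f.).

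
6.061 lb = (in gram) 1 lb = 0.45359237 kg, so 6.061 lb = 6.061 * 0.45359237 = 2.7492234 kg. 1 gram = 0.001 kg, so 2.7492234 kg = 2.7492234 / 0.001 = 2749.2234 gram ≈ 2749 gram (4 s.f.). Final answer: 2749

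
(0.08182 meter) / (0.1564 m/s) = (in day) 6.055e-06. Check: 0.08182 meter = 0.08182 m. 0.1564 m/s is already in m/s. Combine: 0.08182 m / 0.1564 m/s = 0.52314578 s. 1 day = 86400 s, so 0.52314578 s = 0.52314578 / 86400 = 6.054928e-06 day ≈ 6.055e-06 day (4 s.f.).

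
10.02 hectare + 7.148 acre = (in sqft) 1.39e+06. Check: 1 hectare = 10000 m^2, so 10.02 hectare = 10.02 * 10000 = 100200 m^2. 1 acre = 4046.8564 m^2, so 7.148 acre = 7.148 * 4046.8564 = 28926.93 m^2. Sum: 100200 + 28926.93 = 129126.93 m^2. 1 sqft = 0.09290304 m^2, so 129126.93 m^2 = 129126.93 / 0.09290304 = 1389910.7 sqft ≈ 1.39e+06 sqft (4 s.f.).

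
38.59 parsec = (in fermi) 1.191e+33. Check: 1 parsec = 3.0856776e+16 m, so 38.59 parsec = 38.59 * 3.0856776e+16 = 1.190763e+18 m. 1 fermi = 1e-15 m, so 1.190763e+18 m = 1.190763e+18 / 1e-15 = 1.190763e+33 fermi ≈ 1.191e+33 fermi (4 s.f.).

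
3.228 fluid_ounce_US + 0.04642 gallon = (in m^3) 1 fluid_ounce_US = 2.957353e-05 m^3, so 3.228 fluid_ounce_US = 3.228 * 2.957353e-05 = 9.5463353e-05 m^3. 1 gallon = 0.0037854118 m^3, so 0.04642 gallon = 0.04642 * 0.0037854118 = 0.00017571882 m^3. Sum: 9.5463353e-05 + 0.00017571882 = 0.00027118217 m^3. Result: 0.00027118217 m^3 ≈ 0.0002712 m^3 (4 s.f.). Final answer: 0.0002712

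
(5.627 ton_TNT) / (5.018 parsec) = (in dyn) 1 ton_TNT = 4.184e+09 J, so 5.627 ton_TNT = 5.627 * 4.184e+09 = 2.3543368e+10 J. 1 parsec = 3.0856776e+16 m, so 5.018 parsec = 5.018 * 3.0856776e+16 = 1.548393e+17 m. Combine: 2.3543368e+10 J / 1.548393e+17 m = 1.5205034e-07 N. 1 dyn = 1e-05 N, so 1.5205034e-07 N = 1.5205034e-07 / 1e-05 = 0.015205034 dyn ≈ 0.01521 dyn (4 s.f.). Final answer: 0.01521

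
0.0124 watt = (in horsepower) 1.663e-05. Check: 0.0124 watt = 0.0124 W. 1 horsepower = 745.69987 W, so 0.0124 W = 0.0124 / 745.69987 = 1.6628674e-05 horsepower ≈ 1.663e-05 horsepower (4 s.f.).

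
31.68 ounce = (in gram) 898.1. Check: 1 ounce = 0.028349523 kg, so 31.68 ounce = 31.68 * 0.028349523 = 0.89811289 kg. 1 gram = 0.001 kg, so 0.89811289 kg = 0.89811289 / 0.001 = 898.11289 gram ≈ 898.1 gram (4 s.f.).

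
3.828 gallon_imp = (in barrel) 1 gallon_imp = 0.00454609 m^3, so 3.828 gallon_imp = 3.828 * 0.00454609 = 0.017402433 m^3. 1 barrel = 0.15898729 m^3, so 0.017402433 m^3 = 0.017402433 / 0.15898729 = 0.10945801 barrel ≈ 0.1095 barrel (4 s.f.). Final answer: 0.1095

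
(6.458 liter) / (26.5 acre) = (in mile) 3.742e-11. Check: 1 liter = 0.001 m^3, so 6.458 liter = 6.458 * 0.001 = 0.006458 m^3. 1 acre = 4046.8564 m^2, so 26.5 acre = 26.5 * 4046.8564 = 107241.7 m^2. Combine: 0.006458 m^3 / 107241.7 m^2 = 6.0219115e-08 m. 1 mile = 1609.344 m, so 6.0219115e-08 m = 6.0219115e-08 / 1609.344 = 3.7418423e-11 mile ≈ 3.742e-11 mile (4 s.f.).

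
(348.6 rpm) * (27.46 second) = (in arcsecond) 2.068e+08. Check: 1 rpm = 0.10471976 rad/s, so 348.6 rpm = 348.6 * 0.10471976 = 36.505307 rad/s. 27.46 second = 27.46 s. Combine: 36.505307 rad/s * 27.46 s = 1002.4357 rad. 1 arcsecond = 4.8481368e-06 rad, so 1002.4357 rad = 1002.4357 / 4.8481368e-06 = 2.0676721e+08 arcsecond ≈ 2.068e+08 arcsecond (4 s.f.).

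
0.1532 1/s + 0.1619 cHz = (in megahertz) 0.1532 1/s = 0.1532 Hz. 1 cHz = 0.01 Hz, so 0.1619 cHz = 0.1619 * 0.01 = 0.001619 Hz. Sum: 0.1532 + 0.001619 = 0.154819 Hz. 1 megahertz = 1000000 Hz, so 0.154819 Hz = 0.154819 / 1000000 = 1.54819e-07 megahertz ≈ 1.548e-07 megahertz (4 s.f.). Final answer: 1.548e-07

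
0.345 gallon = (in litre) 1.306. Check: 1 gallon = 0.0037854118 m^3, so 0.345 gallon = 0.345 * 0.0037854118 = 0.0013059671 m^3. 1 litre = 0.001 m^3, so 0.0013059671 m^3 = 0.0013059671 / 0.001 = 1.3059671 litre ≈ 1.306 litre (4 s.f.).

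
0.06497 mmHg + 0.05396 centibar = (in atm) 0.000618. Check: 1 mmHg = 133.32237 Pa, so 0.06497 mmHg = 0.06497 * 133.32237 = 8.6619543 Pa. 1 centibar = 1000 Pa, so 0.05396 centibar = 0.05396 * 1000 = 53.96 Pa. Sum: 8.6619543 + 53.96 = 62.621954 Pa. 1 atm = 101325 Pa, so 62.621954 Pa = 62.621954 / 101325 = 0.00061803064 atm ≈ 0.000618 atm (4 s.f.).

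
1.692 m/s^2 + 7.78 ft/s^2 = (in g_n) 1.692 m/s^2 is already in m/s^2. 1 ft/s^2 = 0.3048 m/s^2, so 7.78 ft/s^2 = 7.78 * 0.3048 = 2.371344 m/s^2. Sum: 1.692 + 2.371344 = 4.063344 m/s^2. 1 g_n = 9.80665 m/s^2, so 4.063344 m/s^2 = 4.063344 / 9.80665 = 0.41434578 g_n ≈ 0.4143 g_n (4 s.f.). Final answer: 0.4143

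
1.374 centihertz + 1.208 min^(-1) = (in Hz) 1 centihertz = 0.01 Hz, so 1.374 centihertz = 1.374 * 0.01 = 0.01374 Hz. 1 min^(-1) = 0.016666667 Hz, so 1.208 min^(-1) = 1.208 * 0.016666667 = 0.020133333 Hz. Sum: 0.01374 + 0.020133333 = 0.033873333 Hz. Result: 0.033873333 Hz ≈ 0.03387 Hz (4 s.f.). Final answer: 0.03387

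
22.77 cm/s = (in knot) 0.4426. Check: 1 cm/s = 0.01 m/s, so 22.77 cm/s = 22.77 * 0.01 = 0.2277 m/s. 1 knot = 0.51444444 m/s, so 0.2277 m/s = 0.2277 / 0.51444444 = 0.44261339 knot ≈ 0.4426 knot (4 s.f.).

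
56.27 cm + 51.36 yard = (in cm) 4753. Check: 1 cm = 0.01 m, so 56.27 cm = 56.27 * 0.01 = 0.5627 m. 1 yard = 0.9144 m, so 51.36 yard = 51.36 * 0.9144 = 46.963584 m. Sum: 0.5627 + 46.963584 = 47.526284 m. 1 cm = 0.01 m, so 47.526284 m = 47.526284 / 0.01 = 4752.6284 cm ≈ 4753 cm (4 s.f.).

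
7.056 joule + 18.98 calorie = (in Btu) 0.08196. Check: 7.056 joule = 7.056 J. 1 calorie = 4.184 J, so 18.98 calorie = 18.98 * 4.184 = 79.41232 J. Sum: 7.056 + 79.41232 = 86.46832 J. 1 Btu = 1055.0559 J, so 86.46832 J = 86.46832 / 1055.0559 = 0.081956154 Btu ≈ 0.08196 Btu (4 s.f.).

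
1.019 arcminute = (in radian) 1 arcminute = 0.00029088821 rad, so 1.019 arcminute = 1.019 * 0.00029088821 = 0.00029641508 rad. 0.00029641508 rad = 0.00029641508 radian ≈ 0.0002964 radian (4 s.f.). Final answer: 0.0002964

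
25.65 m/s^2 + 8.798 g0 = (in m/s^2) 111.9. Check: 25.65 m/s^2 is already in m/s^2. 1 g0 = 9.80665 m/s^2, so 8.798 g0 = 8.798 * 9.80665 = 86.278907 m/s^2. Sum: 25.65 + 86.278907 = 111.92891 m/s^2. Result: 111.92891 m/s^2 ≈ 111.9 m/s^2 (4 s.f.).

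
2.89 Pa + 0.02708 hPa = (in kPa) 2.89 Pa is already in Pa. 1 hPa = 100 Pa, so 0.02708 hPa = 0.02708 * 100 = 2.708 Pa. Sum: 2.89 + 2.708 = 5.598 Pa. 1 kPa = 1000 Pa, so 5.598 Pa = 5.598 / 1000 = 0.005598 kPa. Final answer: 0.005598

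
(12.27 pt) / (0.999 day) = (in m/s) 1 pt = 0.00035277778 m, so 12.27 pt = 12.27 * 0.00035277778 = 0.0043285833 m. 1 day = 86400 s, so 0.999 day = 0.999 * 86400 = 86313.6 s. Combine: 0.0043285833 m / 86313.6 s = 5.0149494e-08 m/s. Result: 5.0149494e-08 m/s ≈ 5.015e-08 m/s (4 s.f.). Final answer: 5.015e-08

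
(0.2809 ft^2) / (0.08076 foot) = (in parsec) 1 ft^2 = 0.09290304 m^2, so 0.2809 ft^2 = 0.2809 * 0.09290304 = 0.026096464 m^2. 1 foot = 0.3048 m, so 0.08076 foot = 0.08076 * 0.3048 = 0.024615648 m. Combine: 0.026096464 m^2 / 0.024615648 m = 1.0601575 m. 1 parsec = 3.0856776e+16 m, so 1.0601575 m = 1.0601575 / 3.0856776e+16 = 3.4357365e-17 parsec ≈ 3.436e-17 parsec (4 s.f.). Final answer: 3.436e-17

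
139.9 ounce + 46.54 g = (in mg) 1 ounce = 0.028349523 kg, so 139.9 ounce = 139.9 * 0.028349523 = 3.9660983 kg. 1 g = 0.001 kg, so 46.54 g = 46.54 * 0.001 = 0.04654 kg. Sum: 3.9660983 + 0.04654 = 4.0126383 kg. 1 mg = 1e-06 kg, so 4.0126383 kg = 4.0126383 / 1e-06 = 4012638.3 mg ≈ 4.013e+06 mg (4 s.f.). Final answer: 4.013e+06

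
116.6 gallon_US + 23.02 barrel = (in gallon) 1083. Check: 1 gallon_US = 0.0037854118 m^3, so 116.6 gallon_US = 116.6 * 0.0037854118 = 0.44137901 m^3. 1 barrel = 0.15898729 m^3, so 23.02 barrel = 23.02 * 0.15898729 = 3.6598875 m^3. Sum: 0.44137901 + 3.6598875 = 4.1012665 m^3. 1 gallon = 0.0037854118 m^3, so 4.1012665 m^3 = 4.1012665 / 0.0037854118 = 1083.44 gallon ≈ 1083 gallon (4 s.f.).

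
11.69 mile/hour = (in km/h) 1 mile/hour = 0.44704 m/s, so 11.69 mile/hour = 11.69 * 0.44704 = 5.2258976 m/s. 1 km/h = 0.27777778 m/s, so 5.2258976 m/s = 5.2258976 / 0.27777778 = 18.813231 km/h ≈ 18.81 km/h (4 s.f.). Final answer: 18.81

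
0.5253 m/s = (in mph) 1 mph = 0.44704 m/s, so 0.5253 m/s = 0.5253 / 0.44704 = 1.1750626 mph ≈ 1.175 mph (4 s.f.). Final answer: 1.175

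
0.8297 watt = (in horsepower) 0.8297 watt = 0.8297 W. 1 horsepower = 745.69987 W, so 0.8297 W = 0.8297 / 745.69987 = 0.001112646 horsepower ≈ 0.001113 horsepower (4 s.f.). Final answer: 0.001113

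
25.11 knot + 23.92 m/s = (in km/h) 1 knot = 0.51444444 m/s, so 25.11 knot = 25.11 * 0.51444444 = 12.9177 m/s. 23.92 m/s is already in m/s. Sum: 12.9177 + 23.92 = 36.8377 m/s. 1 km/h = 0.27777778 m/s, so 36.8377 m/s = 36.8377 / 0.27777778 = 132.61572 km/h ≈ 132.6 km/h (4 s.f.). Final answer: 132.6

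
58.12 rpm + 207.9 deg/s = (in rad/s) 1 rpm = 0.10471976 rad/s, so 58.12 rpm = 58.12 * 0.10471976 = 6.0863122 rad/s. 1 deg/s = 0.017453293 rad/s, so 207.9 deg/s = 207.9 * 0.017453293 = 3.6285395 rad/s. Sum: 6.0863122 + 3.6285395 = 9.7148517 rad/s. Result: 9.7148517 rad/s ≈ 9.715 rad/s (4 s.f.). Final answer: 9.715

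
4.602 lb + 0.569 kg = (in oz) 1 lb = 0.45359237 kg, so 4.602 lb = 4.602 * 0.45359237 = 2.0874321 kg. 0.569 kg is already in kg. Sum: 2.0874321 + 0.569 = 2.6564321 kg. 1 oz = 0.028349523 kg, so 2.6564321 kg = 2.6564321 / 0.028349523 = 93.702884 oz ≈ 93.7 oz (4 s.f.). Final answer: 93.7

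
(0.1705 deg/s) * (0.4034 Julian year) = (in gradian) 2.412e+06. Check: 1 deg/s = 0.017453293 rad/s, so 0.1705 deg/s = 0.1705 * 0.017453293 = 0.0029757864 rad/s. 1 Julian year = 31557600 s, so 0.4034 Julian year = 0.4034 * 31557600 = 12730336 s. Combine: 0.0029757864 rad/s * 12730336 s = 37882.76 rad. 1 gradian = 0.015707963 rad, so 37882.76 rad = 37882.76 / 0.015707963 = 2411691.4 gradian ≈ 2.412e+06 gradian (4 s.f.).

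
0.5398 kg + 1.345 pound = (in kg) 1.15. Check: 0.5398 kg is already in kg. 1 pound = 0.45359237 kg, so 1.345 pound = 1.345 * 0.45359237 = 0.61008174 kg. Sum: 0.5398 + 0.61008174 = 1.1498817 kg. Result: 1.1498817 kg ≈ 1.15 kg (4 s.f.).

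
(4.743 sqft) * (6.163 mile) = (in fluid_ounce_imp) 1 sqft = 0.09290304 m^2, so 4.743 sqft = 4.743 * 0.09290304 = 0.44063912 m^2. 1 mile = 1609.344 m, so 6.163 mile = 6.163 * 1609.344 = 9918.3871 m. Combine: 0.44063912 m^2 * 9918.3871 m = 4370.4293 m^3. 1 fluid_ounce_imp = 2.8413063e-05 m^3, so 4370.4293 m^3 = 4370.4293 / 2.8413063e-05 = 1.5381761e+08 fluid_ounce_imp ≈ 1.538e+08 fluid_ounce_imp (4 s.f.). Final answer: 1.538e+08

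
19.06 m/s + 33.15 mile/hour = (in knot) 65.86. Check: 19.06 m/s is already in m/s. 1 mile/hour = 0.44704 m/s, so 33.15 mile/hour = 33.15 * 0.44704 = 14.819376 m/s. Sum: 19.06 + 14.819376 = 33.879376 m/s. 1 knot = 0.51444444 m/s, so 33.879376 m/s = 33.879376 / 0.51444444 = 65.856238 knot ≈ 65.86 knot (4 s.f.).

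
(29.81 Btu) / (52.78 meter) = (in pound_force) 134. Check: 1 Btu = 1055.0559 J, so 29.81 Btu = 29.81 * 1055.0559 = 31451.215 J. 52.78 meter = 52.78 m. Combine: 31451.215 J / 52.78 m = 595.89267 N. 1 pound_force = 4.4482216 N, so 595.89267 N = 595.89267 / 4.4482216 = 133.962 pound_force ≈ 134 pound_force (4 s.f.).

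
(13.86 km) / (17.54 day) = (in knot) 0.01778. Check: 1 km = 1000 m, so 13.86 km = 13.86 * 1000 = 13860 m. 1 day = 86400 s, so 17.54 day = 17.54 * 86400 = 1515456 s. Combine: 13860 m / 1515456 s = 0.0091457621 m/s. 1 knot = 0.51444444 m/s, so 0.0091457621 m/s = 0.0091457621 / 0.51444444 = 0.017777939 knot ≈ 0.01778 knot (4 s.f.).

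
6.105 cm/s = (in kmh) 0.2198. Check: 1 cm/s = 0.01 m/s, so 6.105 cm/s = 6.105 * 0.01 = 0.06105 m/s. 1 kmh = 0.27777778 m/s, so 0.06105 m/s = 0.06105 / 0.27777778 = 0.21978 kmh ≈ 0.2198 kmh (4 s.f.).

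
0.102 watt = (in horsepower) 0.102 watt = 0.102 W. 1 horsepower = 745.69987 W, so 0.102 W = 0.102 / 745.69987 = 0.00013678425 horsepower ≈ 0.0001368 horsepower (4 s.f.). Final answer: 0.0001368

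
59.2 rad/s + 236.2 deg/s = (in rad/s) 59.2 rad/s is already in rad/s. 1 deg/s = 0.017453293 rad/s, so 236.2 deg/s = 236.2 * 0.017453293 = 4.1224677 rad/s. Sum: 59.2 + 4.1224677 = 63.322468 rad/s. Result: 63.322468 rad/s ≈ 63.32 rad/s (4 s.f.). Final answer: 63.32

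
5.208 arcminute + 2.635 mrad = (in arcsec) 1 arcminute = 0.00029088821 rad, so 5.208 arcminute = 5.208 * 0.00029088821 = 0.0015149458 rad. 1 mrad = 0.001 rad, so 2.635 mrad = 2.635 * 0.001 = 0.002635 rad. Sum: 0.0015149458 + 0.002635 = 0.0041499458 rad. 1 arcsec = 4.8481368e-06 rad, so 0.0041499458 rad = 0.0041499458 / 4.8481368e-06 = 855.98776 arcsec ≈ 856 arcsec (4 s.f.). Final answer: 856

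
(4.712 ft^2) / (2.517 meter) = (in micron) 1 ft^2 = 0.09290304 m^2, so 4.712 ft^2 = 4.712 * 0.09290304 = 0.43775912 m^2. 2.517 meter = 2.517 m. Combine: 0.43775912 m^2 / 2.517 m = 0.17392099 m. 1 micron = 1e-06 m, so 0.17392099 m = 0.17392099 / 1e-06 = 173920.99 micron ≈ 1.739e+05 micron (4 s.f.). Final answer: 1.739e+05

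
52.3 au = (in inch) 1 au = 1.4959787e+11 m, so 52.3 au = 52.3 * 1.4959787e+11 = 7.8239686e+12 m. 1 inch = 0.0254 m, so 7.8239686e+12 m = 7.8239686e+12 / 0.0254 = 3.0803026e+14 inch ≈ 3.08e+14 inch (4 s.f.). Final answer: 3.08e+14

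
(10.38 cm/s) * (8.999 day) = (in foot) 1 cm/s = 0.01 m/s, so 10.38 cm/s = 10.38 * 0.01 = 0.1038 m/s. 1 day = 86400 s, so 8.999 day = 8.999 * 86400 = 777513.6 s. Combine: 0.1038 m/s * 777513.6 s = 80705.912 m. 1 foot = 0.3048 m, so 80705.912 m = 80705.912 / 0.3048 = 264783.17 foot ≈ 2.648e+05 foot (4 s.f.). Final answer: 2.648e+05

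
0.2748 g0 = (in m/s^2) 1 g0 = 9.80665 m/s^2, so 0.2748 g0 = 0.2748 * 9.80665 = 2.6948674 m/s^2. Result: 2.6948674 m/s^2 ≈ 2.695 m/s^2 (4 s.f.). Final answer: 2.695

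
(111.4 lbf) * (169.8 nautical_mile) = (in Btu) 1.477e+05. Check: 1 lbf = 4.4482216 N, so 111.4 lbf = 111.4 * 4.4482216 = 495.53189 N. 1 nautical_mile = 1852 m, so 169.8 nautical_mile = 169.8 * 1852 = 314469.6 m. Combine: 495.53189 N * 314469.6 m = 1.5582971e+08 J. 1 Btu = 1055.0559 J, so 1.5582971e+08 J = 1.5582971e+08 / 1055.0559 = 147698.07 Btu ≈ 1.477e+05 Btu (4 s.f.).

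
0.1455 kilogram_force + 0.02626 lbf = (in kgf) 0.1574. Check: 1 kilogram_force = 9.80665 N, so 0.1455 kilogram_force = 0.1455 * 9.80665 = 1.4268676 N. 1 lbf = 4.4482216 N, so 0.02626 lbf = 0.02626 * 4.4482216 = 0.1168103 N. Sum: 1.4268676 + 0.1168103 = 1.5436779 N. 1 kgf = 9.80665 N, so 1.5436779 N = 1.5436779 / 9.80665 = 0.15741134 kgf ≈ 0.1574 kgf (4 s.f.).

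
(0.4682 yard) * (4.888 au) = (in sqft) 3.37e+12. Check: 1 yard = 0.9144 m, so 0.4682 yard = 0.4682 * 0.9144 = 0.42812208 m. 1 au = 1.4959787e+11 m, so 4.888 au = 4.888 * 1.4959787e+11 = 7.3123439e+11 m. Combine: 0.42812208 m * 7.3123439e+11 m = 3.1305759e+11 m^2. 1 sqft = 0.09290304 m^2, so 3.1305759e+11 m^2 = 3.1305759e+11 / 0.09290304 = 3.3697238e+12 sqft ≈ 3.37e+12 sqft (4 s.f.).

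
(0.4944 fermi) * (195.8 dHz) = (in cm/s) 9.68e-13. Check: 1 fermi = 1e-15 m, so 0.4944 fermi = 0.4944 * 1e-15 = 4.944e-16 m. 1 dHz = 0.1 Hz, so 195.8 dHz = 195.8 * 0.1 = 19.58 Hz. Combine: 4.944e-16 m * 19.58 Hz = 9.680352e-15 m/s. 1 cm/s = 0.01 m/s, so 9.680352e-15 m/s = 9.680352e-15 / 0.01 = 9.680352e-13 cm/s ≈ 9.68e-13 cm/s (4 s.f.).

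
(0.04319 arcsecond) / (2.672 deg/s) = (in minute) 1 arcsecond = 4.8481368e-06 rad, so 0.04319 arcsecond = 0.04319 * 4.8481368e-06 = 2.0939103e-07 rad. 1 deg/s = 0.017453293 rad/s, so 2.672 deg/s = 2.672 * 0.017453293 = 0.046635198 rad/s. Combine: 2.0939103e-07 rad / 0.046635198 rad/s = 4.4899784e-06 s. 1 minute = 60 s, so 4.4899784e-06 s = 4.4899784e-06 / 60 = 7.4832973e-08 minute ≈ 7.483e-08 minute (4 s.f.). Final answer: 7.483e-08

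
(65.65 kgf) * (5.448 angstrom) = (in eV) 2.189e+12. Check: 1 kgf = 9.80665 N, so 65.65 kgf = 65.65 * 9.80665 = 643.80657 N. 1 angstrom = 1e-10 m, so 5.448 angstrom = 5.448 * 1e-10 = 5.448e-10 m. Combine: 643.80657 N * 5.448e-10 m = 3.5074582e-07 J. 1 eV = 1.6021766e-19 J, so 3.5074582e-07 J = 3.5074582e-07 / 1.6021766e-19 = 2.1891832e+12 eV ≈ 2.189e+12 eV (4 s.f.).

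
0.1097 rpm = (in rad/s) 1 rpm = 0.10471976 rad/s, so 0.1097 rpm = 0.1097 * 0.10471976 = 0.011487757 rad/s. Result: 0.011487757 rad/s ≈ 0.01149 rad/s (4 s.f.). Final answer: 0.01149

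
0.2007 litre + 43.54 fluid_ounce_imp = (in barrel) 0.009044. Check: 1 litre = 0.001 m^3, so 0.2007 litre = 0.2007 * 0.001 = 0.0002007 m^3. 1 fluid_ounce_imp = 2.8413063e-05 m^3, so 43.54 fluid_ounce_imp = 43.54 * 2.8413063e-05 = 0.0012371047 m^3. Sum: 0.0002007 + 0.0012371047 = 0.0014378047 m^3. 1 barrel = 0.15898729 m^3, so 0.0014378047 m^3 = 0.0014378047 / 0.15898729 = 0.0090435197 barrel ≈ 0.009044 barrel (4 s.f.).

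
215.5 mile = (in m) 1 mile = 1609.344 m, so 215.5 mile = 215.5 * 1609.344 = 346813.63 m. Result: 346813.63 m ≈ 3.468e+05 m (4 s.f.). Final answer: 3.468e+05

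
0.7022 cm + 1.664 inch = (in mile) 3.063e-05. Check: 1 cm = 0.01 m, so 0.7022 cm = 0.7022 * 0.01 = 0.007022 m. 1 inch = 0.0254 m, so 1.664 inch = 1.664 * 0.0254 = 0.0422656 m. Sum: 0.007022 + 0.0422656 = 0.0492876 m. 1 mile = 1609.344 m, so 0.0492876 m = 0.0492876 / 1609.344 = 3.0625895e-05 mile ≈ 3.063e-05 mile (4 s.f.).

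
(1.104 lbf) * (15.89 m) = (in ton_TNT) 1.865e-08. Check: 1 lbf = 4.4482216 N, so 1.104 lbf = 1.104 * 4.4482216 = 4.9108367 N. 15.89 m is already in m. Combine: 4.9108367 N * 15.89 m = 78.033195 J. 1 ton_TNT = 4.184e+09 J, so 78.033195 J = 78.033195 / 4.184e+09 = 1.8650381e-08 ton_TNT ≈ 1.865e-08 ton_TNT (4 s.f.).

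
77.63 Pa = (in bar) 1 bar = 100000 Pa, so 77.63 Pa = 77.63 / 100000 = 0.0007763 bar. Final answer: 0.0007763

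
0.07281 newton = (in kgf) 0.07281 newton = 0.07281 N. 1 kgf = 9.80665 N, so 0.07281 N = 0.07281 / 9.80665 = 0.0074245537 kgf ≈ 0.007425 kgf (4 s.f.). Final answer: 0.007425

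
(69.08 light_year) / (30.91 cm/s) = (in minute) 3.524e+16. Check: 1 light_year = 9.4607305e+15 m, so 69.08 light_year = 69.08 * 9.4607305e+15 = 6.5354726e+17 m. 1 cm/s = 0.01 m/s, so 30.91 cm/s = 30.91 * 0.01 = 0.3091 m/s. Combine: 6.5354726e+17 m / 0.3091 m/s = 2.1143554e+18 s. 1 minute = 60 s, so 2.1143554e+18 s = 2.1143554e+18 / 60 = 3.5239257e+16 minute ≈ 3.524e+16 minute (4 s.f.).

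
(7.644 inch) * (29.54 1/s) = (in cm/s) 573.5. Check: 1 inch = 0.0254 m, so 7.644 inch = 7.644 * 0.0254 = 0.1941576 m. 29.54 1/s = 29.54 Hz. Combine: 0.1941576 m * 29.54 Hz = 5.7354155 m/s. 1 cm/s = 0.01 m/s, so 5.7354155 m/s = 5.7354155 / 0.01 = 573.54155 cm/s ≈ 573.5 cm/s (4 s.f.).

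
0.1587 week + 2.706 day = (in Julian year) 1 week = 604800 s, so 0.1587 week = 0.1587 * 604800 = 95981.76 s. 1 day = 86400 s, so 2.706 day = 2.706 * 86400 = 233798.4 s. Sum: 95981.76 + 233798.4 = 329780.16 s. 1 Julian year = 31557600 s, so 329780.16 s = 329780.16 / 31557600 = 0.010450103 Julian year ≈ 0.01045 Julian year (4 s.f.). Final answer: 0.01045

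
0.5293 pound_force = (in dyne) 2.354e+05. Check: 1 pound_force = 4.4482216 N, so 0.5293 pound_force = 0.5293 * 4.4482216 = 2.3544437 N. 1 dyne = 1e-05 N, so 2.3544437 N = 2.3544437 / 1e-05 = 235444.37 dyne ≈ 2.354e+05 dyne (4 s.f.).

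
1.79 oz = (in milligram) 1 oz = 0.028349523 kg, so 1.79 oz = 1.79 * 0.028349523 = 0.050745646 kg. 1 milligram = 1e-06 kg, so 0.050745646 kg = 0.050745646 / 1e-06 = 50745.646 milligram ≈ 5.075e+04 milligram (4 s.f.). Final answer: 5.075e+04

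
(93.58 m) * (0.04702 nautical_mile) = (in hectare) 0.8149. Check: 93.58 m is already in m. 1 nautical_mile = 1852 m, so 0.04702 nautical_mile = 0.04702 * 1852 = 87.08104 m. Combine: 93.58 m * 87.08104 m = 8149.0437 m^2. 1 hectare = 10000 m^2, so 8149.0437 m^2 = 8149.0437 / 10000 = 0.81490437 hectare ≈ 0.8149 hectare (4 s.f.).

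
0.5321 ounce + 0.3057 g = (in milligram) 1.539e+04. Check: 1 ounce = 0.028349523 kg, so 0.5321 ounce = 0.5321 * 0.028349523 = 0.015084781 kg. 1 g = 0.001 kg, so 0.3057 g = 0.3057 * 0.001 = 0.0003057 kg. Sum: 0.015084781 + 0.0003057 = 0.015390481 kg. 1 milligram = 1e-06 kg, so 0.015390481 kg = 0.015390481 / 1e-06 = 15390.481 milligram ≈ 1.539e+04 milligram (4 s.f.).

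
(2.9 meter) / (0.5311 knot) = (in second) 10.61. Check: 2.9 meter = 2.9 m. 1 knot = 0.51444444 m/s, so 0.5311 knot = 0.5311 * 0.51444444 = 0.27322144 m/s. Combine: 2.9 m / 0.27322144 m/s = 10.614101 s. 10.614101 s = 10.614101 second ≈ 10.61 second (4 s.f.).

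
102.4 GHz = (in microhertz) 1.024e+17. Check: 1 GHz = 1e+09 Hz, so 102.4 GHz = 102.4 * 1e+09 = 1.024e+11 Hz. 1 microhertz = 1e-06 Hz, so 1.024e+11 Hz = 1.024e+11 / 1e-06 = 1.024e+17 microhertz.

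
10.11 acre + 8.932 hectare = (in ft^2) 1.402e+06. Check: 1 acre = 4046.8564 m^2, so 10.11 acre = 10.11 * 4046.8564 = 40913.718 m^2. 1 hectare = 10000 m^2, so 8.932 hectare = 8.932 * 10000 = 89320 m^2. Sum: 40913.718 + 89320 = 130233.72 m^2. 1 ft^2 = 0.09290304 m^2, so 130233.72 m^2 = 130233.72 / 0.09290304 = 1401824.1 ft^2 ≈ 1.402e+06 ft^2 (4 s.f.).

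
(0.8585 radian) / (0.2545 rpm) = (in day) 0.8585 radian = 0.8585 rad. 1 rpm = 0.10471976 rad/s, so 0.2545 rpm = 0.2545 * 0.10471976 = 0.026651178 rad/s. Combine: 0.8585 rad / 0.026651178 rad/s = 32.21246 s. 1 day = 86400 s, so 32.21246 s = 32.21246 / 86400 = 0.0003728294 day ≈ 0.0003728 day (4 s.f.). Final answer: 0.0003728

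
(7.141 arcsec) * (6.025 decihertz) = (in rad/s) 2.086e-05. Check: 1 arcsec = 4.8481368e-06 rad, so 7.141 arcsec = 7.141 * 4.8481368e-06 = 3.4620545e-05 rad. 1 decihertz = 0.1 Hz, so 6.025 decihertz = 6.025 * 0.1 = 0.6025 Hz. Combine: 3.4620545e-05 rad * 0.6025 Hz = 2.0858878e-05 rad/s. Result: 2.0858878e-05 rad/s ≈ 2.086e-05 rad/s (4 s.f.).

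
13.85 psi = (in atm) 1 psi = 6894.7573 Pa, so 13.85 psi = 13.85 * 6894.7573 = 95492.389 Pa. 1 atm = 101325 Pa, so 95492.389 Pa = 95492.389 / 101325 = 0.9424366 atm ≈ 0.9424 atm (4 s.f.). Final answer: 0.9424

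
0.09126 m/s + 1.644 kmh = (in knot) 1.065. Check: 0.09126 m/s is already in m/s. 1 kmh = 0.27777778 m/s, so 1.644 kmh = 1.644 * 0.27777778 = 0.45666667 m/s. Sum: 0.09126 + 0.45666667 = 0.54792667 m/s. 1 knot = 0.51444444 m/s, so 0.54792667 m/s = 0.54792667 / 0.51444444 = 1.0650842 knot ≈ 1.065 knot (4 s.f.).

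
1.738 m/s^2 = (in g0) 1 g0 = 9.80665 m/s^2, so 1.738 m/s^2 = 1.738 / 9.80665 = 0.17722668 g0 ≈ 0.1772 g0 (4 s.f.). Final answer: 0.1772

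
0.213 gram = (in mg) 213. Check: 1 gram = 0.001 kg, so 0.213 gram = 0.213 * 0.001 = 0.000213 kg. 1 mg = 1e-06 kg, so 0.000213 kg = 0.000213 / 1e-06 = 213 mg.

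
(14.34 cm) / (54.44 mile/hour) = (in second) 0.005892. Check: 1 cm = 0.01 m, so 14.34 cm = 14.34 * 0.01 = 0.1434 m. 1 mile/hour = 0.44704 m/s, so 54.44 mile/hour = 54.44 * 0.44704 = 24.336858 m/s. Combine: 0.1434 m / 24.336858 m/s = 0.0058922973 s. 0.0058922973 s = 0.0058922973 second ≈ 0.005892 second (4 s.f.).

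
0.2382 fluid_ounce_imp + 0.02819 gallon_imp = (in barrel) 0.0008486. Check: 1 fluid_ounce_imp = 2.8413063e-05 m^3, so 0.2382 fluid_ounce_imp = 0.2382 * 2.8413063e-05 = 6.7679915e-06 m^3. 1 gallon_imp = 0.00454609 m^3, so 0.02819 gallon_imp = 0.02819 * 0.00454609 = 0.00012815428 m^3. Sum: 6.7679915e-06 + 0.00012815428 = 0.00013492227 m^3. 1 barrel = 0.15898729 m^3, so 0.00013492227 m^3 = 0.00013492227 / 0.15898729 = 0.00084863554 barrel ≈ 0.0008486 barrel (4 s.f.).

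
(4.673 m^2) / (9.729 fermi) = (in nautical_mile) 2.594e+11. Check: 4.673 m^2 is already in m^2. 1 fermi = 1e-15 m, so 9.729 fermi = 9.729 * 1e-15 = 9.729e-15 m. Combine: 4.673 m^2 / 9.729e-15 m = 4.8031658e+14 m. 1 nautical_mile = 1852 m, so 4.8031658e+14 m = 4.8031658e+14 / 1852 = 2.593502e+11 nautical_mile ≈ 2.594e+11 nautical_mile (4 s.f.).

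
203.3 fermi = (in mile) 1 fermi = 1e-15 m, so 203.3 fermi = 203.3 * 1e-15 = 2.033e-13 m. 1 mile = 1609.344 m, so 2.033e-13 m = 2.033e-13 / 1609.344 = 1.2632476e-16 mile ≈ 1.263e-16 mile (4 s.f.). Final answer: 1.263e-16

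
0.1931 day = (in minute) 278.1. Check: 1 day = 86400 s, so 0.1931 day = 0.1931 * 86400 = 16683.84 s. 1 minute = 60 s, so 16683.84 s = 16683.84 / 60 = 278.064 minute ≈ 278.1 minute (4 s.f.).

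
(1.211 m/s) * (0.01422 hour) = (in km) 0.06199. Check: 1.211 m/s is already in m/s. 1 hour = 3600 s, so 0.01422 hour = 0.01422 * 3600 = 51.192 s. Combine: 1.211 m/s * 51.192 s = 61.993512 m. 1 km = 1000 m, so 61.993512 m = 61.993512 / 1000 = 0.061993512 km ≈ 0.06199 km (4 s.f.).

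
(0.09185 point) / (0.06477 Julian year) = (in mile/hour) 3.546e-11. Check: 1 point = 0.00035277778 m, so 0.09185 point = 0.09185 * 0.00035277778 = 3.2402639e-05 m. 1 Julian year = 31557600 s, so 0.06477 Julian year = 0.06477 * 31557600 = 2043985.8 s. Combine: 3.2402639e-05 m / 2043985.8 s = 1.5852674e-11 m/s. 1 mile/hour = 0.44704 m/s, so 1.5852674e-11 m/s = 1.5852674e-11 / 0.44704 = 3.5461421e-11 mile/hour ≈ 3.546e-11 mile/hour (4 s.f.).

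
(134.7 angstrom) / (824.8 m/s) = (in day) 1.89e-16. Check: 1 angstrom = 1e-10 m, so 134.7 angstrom = 134.7 * 1e-10 = 1.347e-08 m. 824.8 m/s is already in m/s. Combine: 1.347e-08 m / 824.8 m/s = 1.6331232e-11 s. 1 day = 86400 s, so 1.6331232e-11 s = 1.6331232e-11 / 86400 = 1.8901889e-16 day ≈ 1.89e-16 day (4 s.f.).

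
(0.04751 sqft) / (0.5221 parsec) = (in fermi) 0.000274. Check: 1 sqft = 0.09290304 m^2, so 0.04751 sqft = 0.04751 * 0.09290304 = 0.0044138234 m^2. 1 parsec = 3.0856776e+16 m, so 0.5221 parsec = 0.5221 * 3.0856776e+16 = 1.6110323e+16 m. Combine: 0.0044138234 m^2 / 1.6110323e+16 m = 2.7397486e-19 m. 1 fermi = 1e-15 m, so 2.7397486e-19 m = 2.7397486e-19 / 1e-15 = 0.00027397486 fermi ≈ 0.000274 fermi (4 s.f.).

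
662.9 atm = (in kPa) 1 atm = 101325 Pa, so 662.9 atm = 662.9 * 101325 = 67168342 Pa. 1 kPa = 1000 Pa, so 67168342 Pa = 67168342 / 1000 = 67168.342 kPa ≈ 6.717e+04 kPa (4 s.f.). Final answer: 6.717e+04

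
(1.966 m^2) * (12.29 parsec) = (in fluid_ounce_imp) 2.624e+22. Check: 1.966 m^2 is already in m^2. 1 parsec = 3.0856776e+16 m, so 12.29 parsec = 12.29 * 3.0856776e+16 = 3.7922977e+17 m. Combine: 1.966 m^2 * 3.7922977e+17 m = 7.4556574e+17 m^3. 1 fluid_ounce_imp = 2.8413063e-05 m^3, so 7.4556574e+17 m^3 = 7.4556574e+17 / 2.8413063e-05 = 2.6240246e+22 fluid_ounce_imp ≈ 2.624e+22 fluid_ounce_imp (4 s.f.).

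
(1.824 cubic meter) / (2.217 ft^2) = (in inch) 1.824 cubic meter = 1.824 m^3. 1 ft^2 = 0.09290304 m^2, so 2.217 ft^2 = 2.217 * 0.09290304 = 0.20596604 m^2. Combine: 1.824 m^3 / 0.20596604 m^2 = 8.8558289 m. 1 inch = 0.0254 m, so 8.8558289 m = 8.8558289 / 0.0254 = 348.65468 inch ≈ 348.7 inch (4 s.f.). Final answer: 348.7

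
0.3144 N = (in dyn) 1 dyn = 1e-05 N, so 0.3144 N = 0.3144 / 1e-05 = 31440 dyn ≈ 3.144e+04 dyn (4 s.f.). Final answer: 3.144e+04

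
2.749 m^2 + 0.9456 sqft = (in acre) 0.000701. Check: 2.749 m^2 is already in m^2. 1 sqft = 0.09290304 m^2, so 0.9456 sqft = 0.9456 * 0.09290304 = 0.087849115 m^2. Sum: 2.749 + 0.087849115 = 2.8368491 m^2. 1 acre = 4046.8564 m^2, so 2.8368491 m^2 = 2.8368491 / 4046.8564 = 0.00070100068 acre ≈ 0.000701 acre (4 s.f.).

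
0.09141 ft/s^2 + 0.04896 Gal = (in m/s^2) 0.02835. Check: 1 ft/s^2 = 0.3048 m/s^2, so 0.09141 ft/s^2 = 0.09141 * 0.3048 = 0.027861768 m/s^2. 1 Gal = 0.01 m/s^2, so 0.04896 Gal = 0.04896 * 0.01 = 0.0004896 m/s^2. Sum: 0.027861768 + 0.0004896 = 0.028351368 m/s^2. Result: 0.028351368 m/s^2 ≈ 0.02835 m/s^2 (4 s.f.).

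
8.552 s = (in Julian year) 2.71e-07. Check: 1 Julian year = 31557600 s, so 8.552 s = 8.552 / 31557600 = 2.7099653e-07 Julian year ≈ 2.71e-07 Julian year (4 s.f.).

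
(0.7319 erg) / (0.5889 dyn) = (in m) 0.01243. Check: 1 erg = 1e-07 J, so 0.7319 erg = 0.7319 * 1e-07 = 7.319e-08 J. 1 dyn = 1e-05 N, so 0.5889 dyn = 0.5889 * 1e-05 = 5.889e-06 N. Combine: 7.319e-08 J / 5.889e-06 N = 0.012428256 m. Result: 0.012428256 m ≈ 0.01243 m (4 s.f.).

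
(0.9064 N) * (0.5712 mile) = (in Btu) 0.9064 N is already in N. 1 mile = 1609.344 m, so 0.5712 mile = 0.5712 * 1609.344 = 919.25729 m. Combine: 0.9064 N * 919.25729 m = 833.21481 J. 1 Btu = 1055.0559 J, so 833.21481 J = 833.21481 / 1055.0559 = 0.78973526 Btu ≈ 0.7897 Btu (4 s.f.). Final answer: 0.7897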